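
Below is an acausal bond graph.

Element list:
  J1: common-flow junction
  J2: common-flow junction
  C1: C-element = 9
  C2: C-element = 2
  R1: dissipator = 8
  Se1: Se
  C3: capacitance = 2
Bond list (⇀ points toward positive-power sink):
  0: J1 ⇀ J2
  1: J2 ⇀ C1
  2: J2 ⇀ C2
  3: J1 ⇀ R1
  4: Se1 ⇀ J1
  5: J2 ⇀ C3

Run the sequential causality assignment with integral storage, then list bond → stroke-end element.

β4 →J1  (Se1 (Se) sets effort on bond)
β1 →J2  (C1 outputs effort q/C1)
β2 →J2  (C2: C, integral causality)
β5 →J2  (C3 integral (e out))
β0 →J1  (closing 1-jn rule on J2)
β3 →R1  (J1 needs exactly one f-in)

#0 stroke→J1
#1 stroke→J2
#2 stroke→J2
#3 stroke→R1
#4 stroke→J1
#5 stroke→J2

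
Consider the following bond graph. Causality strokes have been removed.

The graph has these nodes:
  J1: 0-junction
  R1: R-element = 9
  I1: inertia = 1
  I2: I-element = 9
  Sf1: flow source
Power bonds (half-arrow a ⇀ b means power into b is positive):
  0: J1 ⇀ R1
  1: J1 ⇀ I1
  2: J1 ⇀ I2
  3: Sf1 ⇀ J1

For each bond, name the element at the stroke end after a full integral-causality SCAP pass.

bond 3 stroke at Sf1  (Sf1 (Sf) sets flow on bond)
bond 1 stroke at I1  (prefer integral on I1)
bond 2 stroke at I2  (I2 outputs flow p/I2)
bond 0 stroke at J1  (J1: last free bond brings effort in)

β0 stroke→J1
β1 stroke→I1
β2 stroke→I2
β3 stroke→Sf1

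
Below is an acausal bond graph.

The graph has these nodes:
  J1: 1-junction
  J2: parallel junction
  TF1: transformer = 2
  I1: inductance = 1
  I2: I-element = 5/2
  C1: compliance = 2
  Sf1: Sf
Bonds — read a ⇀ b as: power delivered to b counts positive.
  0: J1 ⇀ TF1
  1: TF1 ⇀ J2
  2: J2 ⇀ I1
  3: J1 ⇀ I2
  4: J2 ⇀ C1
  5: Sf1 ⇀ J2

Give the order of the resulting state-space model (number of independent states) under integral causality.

3  (C1, I1, I2 all integral)

b5 stroke at Sf1  (Sf1: flow source, stroke at near end)
b2 stroke at I1  (I1 outputs flow p/I1)
b3 stroke at I2  (I2: I, integral causality)
b0 stroke at J1  (J1 flow already set via bond 3)
b1 stroke at TF1  (TF1 one-in-one-out from 0)
b4 stroke at J2  (closing 0-jn rule on J2)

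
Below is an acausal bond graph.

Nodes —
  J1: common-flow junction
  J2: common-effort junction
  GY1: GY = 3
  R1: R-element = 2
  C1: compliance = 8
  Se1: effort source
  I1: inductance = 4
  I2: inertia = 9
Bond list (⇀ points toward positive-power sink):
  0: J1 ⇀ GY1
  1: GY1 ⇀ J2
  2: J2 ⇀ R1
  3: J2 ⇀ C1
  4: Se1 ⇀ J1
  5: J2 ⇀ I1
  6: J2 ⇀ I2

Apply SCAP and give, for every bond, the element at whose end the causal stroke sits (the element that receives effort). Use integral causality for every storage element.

β4 |J1  (source Se1 imposes e)
β0 |GY1  (only one flow-in slot at J1)
β1 |GY1  (through GY1, causality inverts; strokes same side of GY1)
β3 |J2  (C1 integral (e out))
β2 |R1  (0-jn J2 has e-setter on 3)
β5 |I1  (J2: bond 3 brought effort, rest push out)
β6 |I2  (J2 effort already set via bond 3)

#0 stroke→GY1
#1 stroke→GY1
#2 stroke→R1
#3 stroke→J2
#4 stroke→J1
#5 stroke→I1
#6 stroke→I2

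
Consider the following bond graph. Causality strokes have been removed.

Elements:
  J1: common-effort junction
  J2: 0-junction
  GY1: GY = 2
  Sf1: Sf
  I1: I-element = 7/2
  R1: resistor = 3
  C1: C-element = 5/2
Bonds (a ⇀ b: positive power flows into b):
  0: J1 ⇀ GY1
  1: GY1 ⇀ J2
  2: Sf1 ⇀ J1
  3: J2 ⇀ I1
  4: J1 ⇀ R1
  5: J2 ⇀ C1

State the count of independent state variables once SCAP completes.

2  (C1, I1 all integral)

#2 stroke→Sf1  (Sf1: flow source, stroke at near end)
#3 stroke→I1  (prefer integral on I1)
#5 stroke→J2  (C1 integral (e out))
#1 stroke→GY1  (J2: bond 5 brought effort, rest push out)
#0 stroke→GY1  (through GY1, causality inverts; strokes same side of GY1)
#4 stroke→J1  (J1 needs exactly one e-in)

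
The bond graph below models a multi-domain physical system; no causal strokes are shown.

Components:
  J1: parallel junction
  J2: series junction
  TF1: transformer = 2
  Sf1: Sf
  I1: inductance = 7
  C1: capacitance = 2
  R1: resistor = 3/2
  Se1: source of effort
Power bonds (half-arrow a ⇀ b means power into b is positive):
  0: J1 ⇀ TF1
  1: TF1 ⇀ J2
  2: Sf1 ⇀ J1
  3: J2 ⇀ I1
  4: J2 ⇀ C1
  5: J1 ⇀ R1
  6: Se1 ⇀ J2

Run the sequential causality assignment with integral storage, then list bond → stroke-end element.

β2 stroke at Sf1  (source Sf1 imposes f)
β6 stroke at J2  (Se1 fixes effort; stroke away)
β3 stroke at I1  (I1: I, integral causality)
β1 stroke at J2  (J2 flow already set via bond 3)
β4 stroke at J2  (J2 flow already set via bond 3)
β0 stroke at TF1  (TF1 one-in-one-out from 1)
β5 stroke at J1  (J1 needs exactly one e-in)

#0 stroke at TF1
#1 stroke at J2
#2 stroke at Sf1
#3 stroke at I1
#4 stroke at J2
#5 stroke at J1
#6 stroke at J2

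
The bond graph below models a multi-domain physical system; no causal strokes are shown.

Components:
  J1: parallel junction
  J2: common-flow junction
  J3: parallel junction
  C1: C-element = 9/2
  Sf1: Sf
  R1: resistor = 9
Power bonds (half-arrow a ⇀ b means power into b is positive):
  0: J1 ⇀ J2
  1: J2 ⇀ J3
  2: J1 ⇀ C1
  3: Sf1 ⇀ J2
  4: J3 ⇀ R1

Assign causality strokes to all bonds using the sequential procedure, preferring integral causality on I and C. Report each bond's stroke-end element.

bond 0 stroke at J2
bond 1 stroke at J2
bond 2 stroke at J1
bond 3 stroke at Sf1
bond 4 stroke at J3

#3 |Sf1  (Sf1: flow source, stroke at near end)
#0 |J2  (1-jn J2 has f-setter on 3)
#1 |J2  (1-jn J2 has f-setter on 3)
#4 |J3  (only one effort-in slot at J3)
#2 |J1  (J1: last free bond brings effort in)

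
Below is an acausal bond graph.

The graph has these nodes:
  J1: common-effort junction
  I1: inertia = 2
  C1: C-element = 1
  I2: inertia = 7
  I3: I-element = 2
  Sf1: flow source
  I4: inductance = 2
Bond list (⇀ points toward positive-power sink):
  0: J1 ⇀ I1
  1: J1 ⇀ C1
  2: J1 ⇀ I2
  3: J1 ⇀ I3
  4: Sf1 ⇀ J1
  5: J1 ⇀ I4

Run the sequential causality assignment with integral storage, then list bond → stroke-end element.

#4 |Sf1  (source Sf1 imposes f)
#0 |I1  (I1 integral (f out))
#1 |J1  (C1: C, integral causality)
#2 |I2  (J1: bond 1 brought effort, rest push out)
#3 |I3  (0-jn J1 has e-setter on 1)
#5 |I4  (J1: bond 1 brought effort, rest push out)

b0 |I1
b1 |J1
b2 |I2
b3 |I3
b4 |Sf1
b5 |I4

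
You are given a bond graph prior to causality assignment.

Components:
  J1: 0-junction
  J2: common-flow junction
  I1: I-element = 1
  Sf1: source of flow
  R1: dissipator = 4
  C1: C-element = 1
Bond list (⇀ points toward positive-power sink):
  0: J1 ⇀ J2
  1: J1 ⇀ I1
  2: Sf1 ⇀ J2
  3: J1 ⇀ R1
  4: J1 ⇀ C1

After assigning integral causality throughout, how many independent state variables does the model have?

2  (C1, I1 all integral)

β2 →Sf1  (Sf1 (Sf) sets flow on bond)
β0 →J2  (J2 flow already set via bond 2)
β1 →I1  (I1 outputs flow p/I1)
β4 →J1  (C1: C, integral causality)
β3 →R1  (J1: bond 4 brought effort, rest push out)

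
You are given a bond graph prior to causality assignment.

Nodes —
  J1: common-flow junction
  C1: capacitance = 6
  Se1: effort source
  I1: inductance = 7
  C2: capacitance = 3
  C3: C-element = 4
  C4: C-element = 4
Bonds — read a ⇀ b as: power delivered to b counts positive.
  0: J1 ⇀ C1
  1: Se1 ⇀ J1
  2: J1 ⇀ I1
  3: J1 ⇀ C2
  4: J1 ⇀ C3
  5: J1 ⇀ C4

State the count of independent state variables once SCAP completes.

β1 →J1  (source Se1 imposes e)
β0 →J1  (C1 outputs effort q/C1)
β2 →I1  (I1 outputs flow p/I1)
β3 →J1  (common-f at J1 fixed by 2)
β4 →J1  (common-f at J1 fixed by 2)
β5 →J1  (common-f at J1 fixed by 2)

5  (C1, C2, C3, C4, I1 all integral)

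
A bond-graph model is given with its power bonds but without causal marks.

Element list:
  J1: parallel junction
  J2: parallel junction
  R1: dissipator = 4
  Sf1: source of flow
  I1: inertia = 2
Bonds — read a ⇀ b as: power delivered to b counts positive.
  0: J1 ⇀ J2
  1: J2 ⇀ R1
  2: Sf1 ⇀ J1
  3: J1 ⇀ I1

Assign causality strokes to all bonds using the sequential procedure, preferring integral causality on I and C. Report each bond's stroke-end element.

β0 stroke→J1
β1 stroke→J2
β2 stroke→Sf1
β3 stroke→I1

#2 stroke at Sf1  (Sf1 (Sf) sets flow on bond)
#3 stroke at I1  (prefer integral on I1)
#0 stroke at J1  (closing 0-jn rule on J1)
#1 stroke at J2  (closing 0-jn rule on J2)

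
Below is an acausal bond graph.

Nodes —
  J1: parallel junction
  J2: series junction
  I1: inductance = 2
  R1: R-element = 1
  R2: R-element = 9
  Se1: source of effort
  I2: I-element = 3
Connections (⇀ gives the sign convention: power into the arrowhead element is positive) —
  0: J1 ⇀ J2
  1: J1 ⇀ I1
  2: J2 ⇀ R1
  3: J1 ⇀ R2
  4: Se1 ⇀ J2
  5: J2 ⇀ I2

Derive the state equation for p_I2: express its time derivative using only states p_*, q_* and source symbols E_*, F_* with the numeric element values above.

dp_I2/dt = E_Se1 - 9*p_I1/2 - 10*p_I2/3

b4 |J2  (source Se1 imposes e)
b1 |I1  (I1 outputs flow p/I1)
b5 |I2  (I2 integral (f out))
b0 |J2  (J2 flow already set via bond 5)
b2 |J2  (1-jn J2 has f-setter on 5)
b3 |J1  (only one effort-in slot at J1)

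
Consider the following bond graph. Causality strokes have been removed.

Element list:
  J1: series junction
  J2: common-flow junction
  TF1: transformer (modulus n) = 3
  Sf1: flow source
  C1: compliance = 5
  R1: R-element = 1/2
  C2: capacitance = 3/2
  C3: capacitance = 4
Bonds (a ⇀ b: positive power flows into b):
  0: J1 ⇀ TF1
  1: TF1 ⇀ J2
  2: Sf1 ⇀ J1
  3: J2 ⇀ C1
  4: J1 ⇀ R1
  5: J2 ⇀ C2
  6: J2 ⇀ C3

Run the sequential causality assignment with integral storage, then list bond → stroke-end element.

#2 →Sf1  (Sf1 fixes flow; stroke at Sf1)
#0 →J1  (J1 flow already set via bond 2)
#4 →J1  (J1: bond 2 brought flow, rest push out)
#1 →TF1  (TF1: transformer flips bond 0)
#3 →J2  (common-f at J2 fixed by 1)
#5 →J2  (J2 flow already set via bond 1)
#6 →J2  (1-jn J2 has f-setter on 1)

b0 stroke→J1
b1 stroke→TF1
b2 stroke→Sf1
b3 stroke→J2
b4 stroke→J1
b5 stroke→J2
b6 stroke→J2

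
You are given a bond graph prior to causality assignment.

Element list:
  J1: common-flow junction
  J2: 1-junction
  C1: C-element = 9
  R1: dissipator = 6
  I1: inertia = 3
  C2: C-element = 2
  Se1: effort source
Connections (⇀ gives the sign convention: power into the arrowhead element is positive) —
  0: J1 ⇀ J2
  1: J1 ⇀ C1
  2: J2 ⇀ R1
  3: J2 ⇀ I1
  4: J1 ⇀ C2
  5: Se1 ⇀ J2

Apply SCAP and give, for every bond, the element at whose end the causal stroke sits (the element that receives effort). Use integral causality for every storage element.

bond 5 |J2  (Se1 (Se) sets effort on bond)
bond 1 |J1  (C1 integral (e out))
bond 3 |I1  (prefer integral on I1)
bond 0 |J2  (1-jn J2 has f-setter on 3)
bond 2 |J2  (J2 flow already set via bond 3)
bond 4 |J1  (J1: bond 0 brought flow, rest push out)

b0 stroke→J2
b1 stroke→J1
b2 stroke→J2
b3 stroke→I1
b4 stroke→J1
b5 stroke→J2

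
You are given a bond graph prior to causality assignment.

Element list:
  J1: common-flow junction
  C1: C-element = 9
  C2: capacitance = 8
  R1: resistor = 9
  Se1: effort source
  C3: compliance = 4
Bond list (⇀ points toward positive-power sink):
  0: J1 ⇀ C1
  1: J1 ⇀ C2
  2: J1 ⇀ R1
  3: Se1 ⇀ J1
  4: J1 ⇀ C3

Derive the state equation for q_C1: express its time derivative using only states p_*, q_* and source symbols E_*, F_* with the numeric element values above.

b3 →J1  (source Se1 imposes e)
b0 →J1  (prefer integral on C1)
b1 →J1  (C2 integral (e out))
b4 →J1  (C3: C, integral causality)
b2 →R1  (closing 1-jn rule on J1)

dq_C1/dt = E_Se1/9 - q_C1/81 - q_C2/72 - q_C3/36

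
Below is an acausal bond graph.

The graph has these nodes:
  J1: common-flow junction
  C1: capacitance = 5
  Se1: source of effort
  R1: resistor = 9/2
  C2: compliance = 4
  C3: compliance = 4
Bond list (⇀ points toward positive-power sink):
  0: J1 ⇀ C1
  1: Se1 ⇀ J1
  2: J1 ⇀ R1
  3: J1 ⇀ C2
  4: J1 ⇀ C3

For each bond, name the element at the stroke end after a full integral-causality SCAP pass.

β1 stroke→J1  (source Se1 imposes e)
β0 stroke→J1  (C1 integral (e out))
β3 stroke→J1  (C2: C, integral causality)
β4 stroke→J1  (C3 outputs effort q/C3)
β2 stroke→R1  (only one flow-in slot at J1)

bond 0 |J1
bond 1 |J1
bond 2 |R1
bond 3 |J1
bond 4 |J1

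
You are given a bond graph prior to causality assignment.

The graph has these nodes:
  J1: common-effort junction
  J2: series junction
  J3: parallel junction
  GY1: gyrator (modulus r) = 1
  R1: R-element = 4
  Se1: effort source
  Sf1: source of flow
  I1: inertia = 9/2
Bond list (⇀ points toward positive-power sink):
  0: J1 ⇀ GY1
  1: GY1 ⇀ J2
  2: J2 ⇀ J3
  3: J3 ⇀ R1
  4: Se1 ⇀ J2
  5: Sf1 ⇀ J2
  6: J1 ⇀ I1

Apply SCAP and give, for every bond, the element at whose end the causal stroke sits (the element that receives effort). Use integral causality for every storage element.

#0 stroke→J1
#1 stroke→J2
#2 stroke→J2
#3 stroke→J3
#4 stroke→J2
#5 stroke→Sf1
#6 stroke→I1

#4 stroke at J2  (source Se1 imposes e)
#5 stroke at Sf1  (Sf1: flow source, stroke at near end)
#1 stroke at J2  (1-jn J2 has f-setter on 5)
#2 stroke at J2  (common-f at J2 fixed by 5)
#3 stroke at J3  (J3: last free bond brings effort in)
#0 stroke at J1  (through GY1, causality inverts; strokes same side of GY1)
#6 stroke at I1  (0-jn J1 has e-setter on 0)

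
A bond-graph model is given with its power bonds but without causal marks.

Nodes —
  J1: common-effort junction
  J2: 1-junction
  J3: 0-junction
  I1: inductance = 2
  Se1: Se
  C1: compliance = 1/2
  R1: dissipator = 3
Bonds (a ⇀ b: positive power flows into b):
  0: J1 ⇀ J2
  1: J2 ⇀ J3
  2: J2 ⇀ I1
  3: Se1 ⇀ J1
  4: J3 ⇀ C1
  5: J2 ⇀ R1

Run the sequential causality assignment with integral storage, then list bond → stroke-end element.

bond 0 stroke at J2
bond 1 stroke at J2
bond 2 stroke at I1
bond 3 stroke at J1
bond 4 stroke at J3
bond 5 stroke at J2

β3 →J1  (Se1 fixes effort; stroke away)
β0 →J2  (common-e at J1 fixed by 3)
β2 →I1  (prefer integral on I1)
β1 →J2  (1-jn J2 has f-setter on 2)
β5 →J2  (J2 flow already set via bond 2)
β4 →J3  (J3 needs exactly one e-in)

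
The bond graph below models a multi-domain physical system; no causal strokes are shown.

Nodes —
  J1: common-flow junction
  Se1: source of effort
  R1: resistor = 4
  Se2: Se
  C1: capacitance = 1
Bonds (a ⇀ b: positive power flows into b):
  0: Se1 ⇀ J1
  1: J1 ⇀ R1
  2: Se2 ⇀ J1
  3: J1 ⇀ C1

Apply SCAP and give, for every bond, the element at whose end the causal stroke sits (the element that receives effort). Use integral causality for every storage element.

b0 |J1  (Se1 (Se) sets effort on bond)
b2 |J1  (source Se2 imposes e)
b3 |J1  (C1 outputs effort q/C1)
b1 |R1  (closing 1-jn rule on J1)

#0 stroke at J1
#1 stroke at R1
#2 stroke at J1
#3 stroke at J1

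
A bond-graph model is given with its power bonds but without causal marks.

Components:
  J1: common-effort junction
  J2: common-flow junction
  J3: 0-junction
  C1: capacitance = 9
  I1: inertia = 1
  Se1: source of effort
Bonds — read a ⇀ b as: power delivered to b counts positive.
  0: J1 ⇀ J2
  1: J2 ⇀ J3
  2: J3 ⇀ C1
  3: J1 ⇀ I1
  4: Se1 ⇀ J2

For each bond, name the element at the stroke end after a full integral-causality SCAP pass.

β0 |J1
β1 |J2
β2 |J3
β3 |I1
β4 |J2

#4 →J2  (Se1: effort source, stroke at far end)
#2 →J3  (prefer integral on C1)
#1 →J2  (common-e at J3 fixed by 2)
#0 →J1  (only one flow-in slot at J2)
#3 →I1  (common-e at J1 fixed by 0)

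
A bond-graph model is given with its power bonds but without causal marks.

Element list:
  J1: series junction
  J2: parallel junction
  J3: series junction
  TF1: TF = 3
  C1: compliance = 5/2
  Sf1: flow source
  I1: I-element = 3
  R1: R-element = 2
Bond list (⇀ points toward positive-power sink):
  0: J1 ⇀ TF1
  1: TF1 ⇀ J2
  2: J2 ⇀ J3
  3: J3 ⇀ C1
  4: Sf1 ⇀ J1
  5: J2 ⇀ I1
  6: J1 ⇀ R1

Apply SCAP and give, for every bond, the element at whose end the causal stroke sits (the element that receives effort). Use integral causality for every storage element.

β4 stroke→Sf1  (Sf1: flow source, stroke at near end)
β0 stroke→J1  (common-f at J1 fixed by 4)
β6 stroke→J1  (J1: bond 4 brought flow, rest push out)
β1 stroke→TF1  (TF1 one-in-one-out from 0)
β3 stroke→J3  (C1 outputs effort q/C1)
β2 stroke→J2  (closing 1-jn rule on J3)
β5 stroke→I1  (J2 effort already set via bond 2)

#0 stroke→J1
#1 stroke→TF1
#2 stroke→J2
#3 stroke→J3
#4 stroke→Sf1
#5 stroke→I1
#6 stroke→J1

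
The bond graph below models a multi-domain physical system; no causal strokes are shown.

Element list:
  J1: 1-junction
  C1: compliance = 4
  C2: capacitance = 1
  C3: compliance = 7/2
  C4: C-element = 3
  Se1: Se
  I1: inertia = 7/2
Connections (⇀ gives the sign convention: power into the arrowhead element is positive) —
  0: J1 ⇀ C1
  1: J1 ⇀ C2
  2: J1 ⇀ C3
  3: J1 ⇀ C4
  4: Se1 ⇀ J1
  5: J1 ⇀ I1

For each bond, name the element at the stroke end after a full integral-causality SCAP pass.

bond 0 →J1
bond 1 →J1
bond 2 →J1
bond 3 →J1
bond 4 →J1
bond 5 →I1

bond 4 stroke→J1  (Se1 (Se) sets effort on bond)
bond 0 stroke→J1  (prefer integral on C1)
bond 1 stroke→J1  (C2 outputs effort q/C2)
bond 2 stroke→J1  (C3 outputs effort q/C3)
bond 3 stroke→J1  (prefer integral on C4)
bond 5 stroke→I1  (J1 needs exactly one f-in)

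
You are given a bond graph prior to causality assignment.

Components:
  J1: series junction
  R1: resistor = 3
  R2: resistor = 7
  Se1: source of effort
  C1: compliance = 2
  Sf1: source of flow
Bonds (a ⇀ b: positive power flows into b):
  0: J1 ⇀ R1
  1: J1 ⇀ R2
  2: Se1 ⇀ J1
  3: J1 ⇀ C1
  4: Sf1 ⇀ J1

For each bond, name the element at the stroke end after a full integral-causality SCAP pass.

b0 stroke at J1
b1 stroke at J1
b2 stroke at J1
b3 stroke at J1
b4 stroke at Sf1

bond 2 stroke→J1  (Se1 fixes effort; stroke away)
bond 4 stroke→Sf1  (Sf1: flow source, stroke at near end)
bond 0 stroke→J1  (J1 flow already set via bond 4)
bond 1 stroke→J1  (1-jn J1 has f-setter on 4)
bond 3 stroke→J1  (common-f at J1 fixed by 4)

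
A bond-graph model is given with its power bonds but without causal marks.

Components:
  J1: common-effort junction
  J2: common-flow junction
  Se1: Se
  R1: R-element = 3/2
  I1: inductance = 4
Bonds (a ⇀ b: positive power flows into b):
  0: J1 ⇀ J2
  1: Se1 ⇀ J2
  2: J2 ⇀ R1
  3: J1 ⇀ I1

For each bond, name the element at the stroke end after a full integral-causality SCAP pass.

b1 →J2  (Se1: effort source, stroke at far end)
b3 →I1  (I1: I, integral causality)
b0 →J1  (closing 0-jn rule on J1)
b2 →J2  (J2: bond 0 brought flow, rest push out)

bond 0 stroke at J1
bond 1 stroke at J2
bond 2 stroke at J2
bond 3 stroke at I1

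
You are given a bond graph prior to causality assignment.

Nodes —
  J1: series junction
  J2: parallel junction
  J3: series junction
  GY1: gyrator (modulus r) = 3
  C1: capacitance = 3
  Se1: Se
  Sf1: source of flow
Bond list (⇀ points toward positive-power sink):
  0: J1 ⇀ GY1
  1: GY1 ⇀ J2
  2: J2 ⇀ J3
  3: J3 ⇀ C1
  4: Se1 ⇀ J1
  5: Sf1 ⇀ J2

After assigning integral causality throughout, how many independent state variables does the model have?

bond 4 stroke→J1  (source Se1 imposes e)
bond 5 stroke→Sf1  (source Sf1 imposes f)
bond 0 stroke→GY1  (only one flow-in slot at J1)
bond 1 stroke→GY1  (GY1 both-in/both-out from 0)
bond 2 stroke→J2  (closing 0-jn rule on J2)
bond 3 stroke→J3  (1-jn J3 has f-setter on 2)

1  (C1 all integral)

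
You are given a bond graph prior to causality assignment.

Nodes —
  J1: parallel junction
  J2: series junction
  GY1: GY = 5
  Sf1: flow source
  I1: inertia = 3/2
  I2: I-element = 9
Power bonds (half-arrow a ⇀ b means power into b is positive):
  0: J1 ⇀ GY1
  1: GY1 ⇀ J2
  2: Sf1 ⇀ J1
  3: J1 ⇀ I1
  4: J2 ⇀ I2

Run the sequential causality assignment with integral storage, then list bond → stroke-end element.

#2 |Sf1  (Sf1: flow source, stroke at near end)
#3 |I1  (I1 integral (f out))
#0 |J1  (only one effort-in slot at J1)
#1 |J2  (GY1 both-in/both-out from 0)
#4 |I2  (only one flow-in slot at J2)

b0 →J1
b1 →J2
b2 →Sf1
b3 →I1
b4 →I2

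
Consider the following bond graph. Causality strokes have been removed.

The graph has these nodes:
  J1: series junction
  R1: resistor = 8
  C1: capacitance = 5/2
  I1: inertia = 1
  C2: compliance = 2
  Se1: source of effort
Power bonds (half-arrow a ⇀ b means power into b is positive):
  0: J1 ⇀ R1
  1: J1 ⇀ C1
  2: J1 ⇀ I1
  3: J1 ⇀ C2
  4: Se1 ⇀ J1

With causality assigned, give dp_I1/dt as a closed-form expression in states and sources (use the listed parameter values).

bond 4 |J1  (source Se1 imposes e)
bond 1 |J1  (C1 outputs effort q/C1)
bond 2 |I1  (I1 outputs flow p/I1)
bond 0 |J1  (J1: bond 2 brought flow, rest push out)
bond 3 |J1  (J1: bond 2 brought flow, rest push out)

dp_I1/dt = E_Se1 - 8*p_I1 - 2*q_C1/5 - q_C2/2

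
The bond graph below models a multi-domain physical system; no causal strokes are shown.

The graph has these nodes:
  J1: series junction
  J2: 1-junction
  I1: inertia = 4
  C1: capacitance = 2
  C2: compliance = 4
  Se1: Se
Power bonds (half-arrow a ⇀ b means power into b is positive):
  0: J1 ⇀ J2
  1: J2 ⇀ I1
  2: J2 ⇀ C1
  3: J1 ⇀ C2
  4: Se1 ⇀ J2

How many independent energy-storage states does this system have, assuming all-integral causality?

3  (C1, C2, I1 all integral)

#4 →J2  (source Se1 imposes e)
#1 →I1  (prefer integral on I1)
#0 →J2  (J2 flow already set via bond 1)
#2 →J2  (J2: bond 1 brought flow, rest push out)
#3 →J1  (common-f at J1 fixed by 0)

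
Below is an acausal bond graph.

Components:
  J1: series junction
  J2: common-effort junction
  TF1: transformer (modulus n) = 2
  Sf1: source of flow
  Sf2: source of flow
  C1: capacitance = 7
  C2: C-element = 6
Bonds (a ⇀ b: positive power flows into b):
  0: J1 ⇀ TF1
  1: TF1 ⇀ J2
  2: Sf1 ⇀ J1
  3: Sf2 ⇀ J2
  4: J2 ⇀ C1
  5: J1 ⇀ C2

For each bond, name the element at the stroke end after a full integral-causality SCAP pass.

b2 stroke at Sf1  (Sf1 fixes flow; stroke at Sf1)
b3 stroke at Sf2  (source Sf2 imposes f)
b0 stroke at J1  (J1 flow already set via bond 2)
b5 stroke at J1  (common-f at J1 fixed by 2)
b1 stroke at TF1  (TF1: transformer flips bond 0)
b4 stroke at J2  (closing 0-jn rule on J2)

b0 stroke→J1
b1 stroke→TF1
b2 stroke→Sf1
b3 stroke→Sf2
b4 stroke→J2
b5 stroke→J1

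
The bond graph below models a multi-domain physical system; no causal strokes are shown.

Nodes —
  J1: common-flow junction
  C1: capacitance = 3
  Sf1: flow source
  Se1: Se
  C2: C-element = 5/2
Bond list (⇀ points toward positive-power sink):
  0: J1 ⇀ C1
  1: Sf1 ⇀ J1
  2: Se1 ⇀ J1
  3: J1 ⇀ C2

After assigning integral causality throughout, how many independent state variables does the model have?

2  (C1, C2 all integral)

#1 stroke at Sf1  (Sf1 (Sf) sets flow on bond)
#2 stroke at J1  (Se1: effort source, stroke at far end)
#0 stroke at J1  (1-jn J1 has f-setter on 1)
#3 stroke at J1  (J1: bond 1 brought flow, rest push out)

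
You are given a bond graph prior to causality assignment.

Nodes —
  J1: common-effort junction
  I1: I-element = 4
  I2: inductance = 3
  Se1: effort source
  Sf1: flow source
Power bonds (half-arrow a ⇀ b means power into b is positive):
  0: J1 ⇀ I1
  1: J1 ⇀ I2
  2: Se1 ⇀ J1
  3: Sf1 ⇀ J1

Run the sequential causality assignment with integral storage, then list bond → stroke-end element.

bond 2 |J1  (source Se1 imposes e)
bond 3 |Sf1  (Sf1 fixes flow; stroke at Sf1)
bond 0 |I1  (common-e at J1 fixed by 2)
bond 1 |I2  (J1 effort already set via bond 2)

bond 0 stroke at I1
bond 1 stroke at I2
bond 2 stroke at J1
bond 3 stroke at Sf1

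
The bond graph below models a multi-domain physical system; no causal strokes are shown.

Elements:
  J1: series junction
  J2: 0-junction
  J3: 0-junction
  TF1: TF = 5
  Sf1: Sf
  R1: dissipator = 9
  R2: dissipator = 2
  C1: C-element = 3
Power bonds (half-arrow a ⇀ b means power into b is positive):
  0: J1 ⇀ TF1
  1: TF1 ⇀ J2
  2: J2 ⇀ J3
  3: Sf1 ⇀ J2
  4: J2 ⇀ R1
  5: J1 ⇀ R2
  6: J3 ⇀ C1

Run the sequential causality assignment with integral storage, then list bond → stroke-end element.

#0 →J1
#1 →TF1
#2 →J2
#3 →Sf1
#4 →R1
#5 →R2
#6 →J3

β3 stroke→Sf1  (Sf1 (Sf) sets flow on bond)
β6 stroke→J3  (prefer integral on C1)
β2 stroke→J2  (J3 effort already set via bond 6)
β1 stroke→TF1  (J2: bond 2 brought effort, rest push out)
β4 stroke→R1  (common-e at J2 fixed by 2)
β0 stroke→J1  (TF TF1: opposite of bond 1)
β5 stroke→R2  (J1 needs exactly one f-in)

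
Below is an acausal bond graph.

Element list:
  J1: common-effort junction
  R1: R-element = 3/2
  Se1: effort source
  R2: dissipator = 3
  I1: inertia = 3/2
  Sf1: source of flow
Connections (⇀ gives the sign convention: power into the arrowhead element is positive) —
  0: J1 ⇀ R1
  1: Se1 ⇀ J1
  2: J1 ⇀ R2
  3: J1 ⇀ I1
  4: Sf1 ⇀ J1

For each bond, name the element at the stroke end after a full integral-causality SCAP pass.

b0 stroke at R1
b1 stroke at J1
b2 stroke at R2
b3 stroke at I1
b4 stroke at Sf1

#1 →J1  (Se1 fixes effort; stroke away)
#4 →Sf1  (Sf1: flow source, stroke at near end)
#0 →R1  (common-e at J1 fixed by 1)
#2 →R2  (0-jn J1 has e-setter on 1)
#3 →I1  (common-e at J1 fixed by 1)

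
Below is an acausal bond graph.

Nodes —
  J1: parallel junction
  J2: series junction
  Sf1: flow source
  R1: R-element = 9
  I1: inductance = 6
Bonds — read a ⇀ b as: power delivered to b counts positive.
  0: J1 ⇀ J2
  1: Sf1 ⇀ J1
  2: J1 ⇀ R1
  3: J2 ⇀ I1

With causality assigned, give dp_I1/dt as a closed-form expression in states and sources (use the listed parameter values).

dp_I1/dt = 9*F_Sf1 - 3*p_I1/2

bond 1 stroke at Sf1  (Sf1 (Sf) sets flow on bond)
bond 3 stroke at I1  (prefer integral on I1)
bond 0 stroke at J2  (common-f at J2 fixed by 3)
bond 2 stroke at J1  (only one effort-in slot at J1)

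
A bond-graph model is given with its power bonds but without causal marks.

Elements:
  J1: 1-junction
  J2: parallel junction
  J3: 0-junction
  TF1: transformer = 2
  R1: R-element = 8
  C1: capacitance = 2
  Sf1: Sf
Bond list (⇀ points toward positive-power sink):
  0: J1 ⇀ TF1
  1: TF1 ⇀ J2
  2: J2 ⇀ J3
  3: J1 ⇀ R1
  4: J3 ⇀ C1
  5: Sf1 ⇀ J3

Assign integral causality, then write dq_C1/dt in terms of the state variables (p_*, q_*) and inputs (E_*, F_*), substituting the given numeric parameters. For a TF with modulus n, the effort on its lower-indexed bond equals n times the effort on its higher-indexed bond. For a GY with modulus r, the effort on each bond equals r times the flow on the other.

bond 5 →Sf1  (source Sf1 imposes f)
bond 4 →J3  (C1: C, integral causality)
bond 2 →J2  (J3 effort already set via bond 4)
bond 1 →TF1  (J2: bond 2 brought effort, rest push out)
bond 0 →J1  (TF TF1: opposite of bond 1)
bond 3 →R1  (closing 1-jn rule on J1)

dq_C1/dt = F_Sf1 - q_C1/4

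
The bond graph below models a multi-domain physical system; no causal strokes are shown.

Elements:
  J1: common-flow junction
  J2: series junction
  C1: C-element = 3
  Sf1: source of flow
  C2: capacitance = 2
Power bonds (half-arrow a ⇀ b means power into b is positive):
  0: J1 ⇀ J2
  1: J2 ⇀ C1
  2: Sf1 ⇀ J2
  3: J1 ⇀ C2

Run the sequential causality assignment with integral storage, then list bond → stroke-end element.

bond 0 stroke→J2
bond 1 stroke→J2
bond 2 stroke→Sf1
bond 3 stroke→J1

b2 →Sf1  (source Sf1 imposes f)
b0 →J2  (1-jn J2 has f-setter on 2)
b1 →J2  (common-f at J2 fixed by 2)
b3 →J1  (J1 flow already set via bond 0)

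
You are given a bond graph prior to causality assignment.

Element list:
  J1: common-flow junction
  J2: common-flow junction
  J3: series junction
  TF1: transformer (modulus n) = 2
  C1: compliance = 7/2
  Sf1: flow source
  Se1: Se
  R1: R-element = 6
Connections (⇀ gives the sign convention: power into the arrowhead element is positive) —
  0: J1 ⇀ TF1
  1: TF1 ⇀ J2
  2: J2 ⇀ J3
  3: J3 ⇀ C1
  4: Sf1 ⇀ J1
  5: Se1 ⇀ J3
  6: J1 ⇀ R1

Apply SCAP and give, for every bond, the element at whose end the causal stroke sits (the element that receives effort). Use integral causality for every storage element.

b0 →J1
b1 →TF1
b2 →J2
b3 →J3
b4 →Sf1
b5 →J3
b6 →J1

#4 |Sf1  (Sf1: flow source, stroke at near end)
#5 |J3  (Se1 (Se) sets effort on bond)
#0 |J1  (J1: bond 4 brought flow, rest push out)
#6 |J1  (J1 flow already set via bond 4)
#1 |TF1  (through TF1, causality passes straight; one stroke at TF1)
#2 |J2  (common-f at J2 fixed by 1)
#3 |J3  (J3 flow already set via bond 2)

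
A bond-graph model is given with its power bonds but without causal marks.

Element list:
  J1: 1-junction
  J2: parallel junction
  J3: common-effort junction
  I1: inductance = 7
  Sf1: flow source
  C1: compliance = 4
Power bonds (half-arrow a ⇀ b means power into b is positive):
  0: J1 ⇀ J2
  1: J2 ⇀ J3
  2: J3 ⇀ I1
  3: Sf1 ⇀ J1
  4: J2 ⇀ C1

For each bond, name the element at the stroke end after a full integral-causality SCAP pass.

bond 3 stroke at Sf1  (Sf1: flow source, stroke at near end)
bond 0 stroke at J1  (common-f at J1 fixed by 3)
bond 2 stroke at I1  (I1 integral (f out))
bond 1 stroke at J3  (closing 0-jn rule on J3)
bond 4 stroke at J2  (J2: last free bond brings effort in)

bond 0 stroke→J1
bond 1 stroke→J3
bond 2 stroke→I1
bond 3 stroke→Sf1
bond 4 stroke→J2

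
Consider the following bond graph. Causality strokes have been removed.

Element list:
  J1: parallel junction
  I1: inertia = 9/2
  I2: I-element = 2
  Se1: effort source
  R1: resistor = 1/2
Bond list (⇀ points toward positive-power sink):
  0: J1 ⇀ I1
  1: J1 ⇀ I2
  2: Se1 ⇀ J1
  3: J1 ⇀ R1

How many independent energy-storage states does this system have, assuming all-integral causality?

2  (I1, I2 all integral)

bond 2 →J1  (Se1 (Se) sets effort on bond)
bond 0 →I1  (J1: bond 2 brought effort, rest push out)
bond 1 →I2  (0-jn J1 has e-setter on 2)
bond 3 →R1  (J1 effort already set via bond 2)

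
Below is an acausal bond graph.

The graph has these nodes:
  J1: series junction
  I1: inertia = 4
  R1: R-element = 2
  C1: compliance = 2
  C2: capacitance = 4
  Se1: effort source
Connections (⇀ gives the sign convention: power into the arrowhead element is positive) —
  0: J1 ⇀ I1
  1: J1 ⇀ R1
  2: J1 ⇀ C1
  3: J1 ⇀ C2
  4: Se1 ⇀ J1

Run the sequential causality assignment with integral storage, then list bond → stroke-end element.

#4 |J1  (source Se1 imposes e)
#0 |I1  (I1 outputs flow p/I1)
#1 |J1  (J1 flow already set via bond 0)
#2 |J1  (J1: bond 0 brought flow, rest push out)
#3 |J1  (common-f at J1 fixed by 0)

β0 |I1
β1 |J1
β2 |J1
β3 |J1
β4 |J1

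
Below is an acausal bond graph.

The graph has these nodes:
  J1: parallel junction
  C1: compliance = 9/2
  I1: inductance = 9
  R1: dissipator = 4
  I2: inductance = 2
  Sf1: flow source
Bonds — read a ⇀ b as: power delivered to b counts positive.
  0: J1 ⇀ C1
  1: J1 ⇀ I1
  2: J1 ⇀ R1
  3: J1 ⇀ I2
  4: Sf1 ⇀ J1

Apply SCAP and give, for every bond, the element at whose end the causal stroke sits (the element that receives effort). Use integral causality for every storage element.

bond 4 |Sf1  (Sf1: flow source, stroke at near end)
bond 0 |J1  (C1: C, integral causality)
bond 1 |I1  (0-jn J1 has e-setter on 0)
bond 2 |R1  (J1 effort already set via bond 0)
bond 3 |I2  (J1: bond 0 brought effort, rest push out)

b0 |J1
b1 |I1
b2 |R1
b3 |I2
b4 |Sf1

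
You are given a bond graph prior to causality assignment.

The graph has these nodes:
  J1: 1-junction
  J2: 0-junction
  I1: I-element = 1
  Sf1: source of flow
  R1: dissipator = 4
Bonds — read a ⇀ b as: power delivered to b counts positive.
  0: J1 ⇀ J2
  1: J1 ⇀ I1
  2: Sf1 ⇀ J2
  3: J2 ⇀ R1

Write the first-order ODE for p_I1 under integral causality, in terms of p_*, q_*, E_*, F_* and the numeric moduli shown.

b2 stroke→Sf1  (Sf1 (Sf) sets flow on bond)
b1 stroke→I1  (prefer integral on I1)
b0 stroke→J1  (common-f at J1 fixed by 1)
b3 stroke→J2  (only one effort-in slot at J2)

dp_I1/dt = -4*F_Sf1 - 4*p_I1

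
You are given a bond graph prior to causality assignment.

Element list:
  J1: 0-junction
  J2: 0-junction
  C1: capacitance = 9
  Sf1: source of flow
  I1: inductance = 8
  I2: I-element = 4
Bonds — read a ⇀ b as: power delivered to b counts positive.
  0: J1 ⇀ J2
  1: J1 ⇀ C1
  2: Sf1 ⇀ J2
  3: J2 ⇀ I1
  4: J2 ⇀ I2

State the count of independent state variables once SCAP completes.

bond 2 |Sf1  (Sf1 (Sf) sets flow on bond)
bond 1 |J1  (C1: C, integral causality)
bond 0 |J2  (common-e at J1 fixed by 1)
bond 3 |I1  (J2 effort already set via bond 0)
bond 4 |I2  (0-jn J2 has e-setter on 0)

3  (C1, I1, I2 all integral)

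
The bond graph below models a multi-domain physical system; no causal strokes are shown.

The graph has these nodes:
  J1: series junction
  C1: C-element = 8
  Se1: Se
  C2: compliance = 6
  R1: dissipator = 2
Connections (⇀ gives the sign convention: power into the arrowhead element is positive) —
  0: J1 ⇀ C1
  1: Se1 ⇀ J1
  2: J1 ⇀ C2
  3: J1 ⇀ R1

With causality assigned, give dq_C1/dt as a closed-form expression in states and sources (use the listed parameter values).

dq_C1/dt = E_Se1/2 - q_C1/16 - q_C2/12

β1 →J1  (Se1 (Se) sets effort on bond)
β0 →J1  (C1 outputs effort q/C1)
β2 →J1  (C2 outputs effort q/C2)
β3 →R1  (closing 1-jn rule on J1)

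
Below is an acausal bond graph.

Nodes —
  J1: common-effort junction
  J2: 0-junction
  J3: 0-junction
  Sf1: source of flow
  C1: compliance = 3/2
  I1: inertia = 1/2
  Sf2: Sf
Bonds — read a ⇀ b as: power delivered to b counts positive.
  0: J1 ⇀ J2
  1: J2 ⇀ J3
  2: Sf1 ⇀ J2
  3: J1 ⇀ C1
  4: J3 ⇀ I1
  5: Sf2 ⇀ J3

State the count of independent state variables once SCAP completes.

β2 stroke→Sf1  (Sf1 (Sf) sets flow on bond)
β5 stroke→Sf2  (Sf2 (Sf) sets flow on bond)
β3 stroke→J1  (C1: C, integral causality)
β0 stroke→J2  (common-e at J1 fixed by 3)
β1 stroke→J3  (J2 effort already set via bond 0)
β4 stroke→I1  (J3: bond 1 brought effort, rest push out)

2  (C1, I1 all integral)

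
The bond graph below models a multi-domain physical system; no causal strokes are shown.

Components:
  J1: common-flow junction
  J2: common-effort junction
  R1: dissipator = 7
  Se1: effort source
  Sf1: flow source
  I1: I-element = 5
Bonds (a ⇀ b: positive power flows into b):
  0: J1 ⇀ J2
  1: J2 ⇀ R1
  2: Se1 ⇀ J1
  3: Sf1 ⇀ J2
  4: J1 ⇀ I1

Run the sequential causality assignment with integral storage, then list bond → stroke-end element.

#2 |J1  (source Se1 imposes e)
#3 |Sf1  (Sf1: flow source, stroke at near end)
#4 |I1  (I1: I, integral causality)
#0 |J1  (J1: bond 4 brought flow, rest push out)
#1 |J2  (J2 needs exactly one e-in)

b0 stroke at J1
b1 stroke at J2
b2 stroke at J1
b3 stroke at Sf1
b4 stroke at I1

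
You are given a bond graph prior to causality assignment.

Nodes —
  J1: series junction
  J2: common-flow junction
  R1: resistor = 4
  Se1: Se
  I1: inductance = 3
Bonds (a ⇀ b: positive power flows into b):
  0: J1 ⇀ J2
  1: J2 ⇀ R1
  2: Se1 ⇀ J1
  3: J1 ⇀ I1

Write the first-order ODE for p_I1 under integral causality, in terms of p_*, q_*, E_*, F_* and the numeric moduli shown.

bond 2 |J1  (Se1 (Se) sets effort on bond)
bond 3 |I1  (I1 outputs flow p/I1)
bond 0 |J1  (J1: bond 3 brought flow, rest push out)
bond 1 |J2  (common-f at J2 fixed by 0)

dp_I1/dt = E_Se1 - 4*p_I1/3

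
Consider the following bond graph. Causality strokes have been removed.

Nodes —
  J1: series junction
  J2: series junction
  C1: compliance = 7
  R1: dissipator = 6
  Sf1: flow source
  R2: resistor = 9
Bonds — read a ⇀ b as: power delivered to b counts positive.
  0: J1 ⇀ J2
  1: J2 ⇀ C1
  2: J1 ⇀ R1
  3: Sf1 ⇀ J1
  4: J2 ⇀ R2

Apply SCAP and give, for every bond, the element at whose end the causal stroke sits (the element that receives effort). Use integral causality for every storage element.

bond 0 →J1
bond 1 →J2
bond 2 →J1
bond 3 →Sf1
bond 4 →J2

#3 stroke→Sf1  (Sf1 (Sf) sets flow on bond)
#0 stroke→J1  (J1: bond 3 brought flow, rest push out)
#2 stroke→J1  (J1 flow already set via bond 3)
#1 stroke→J2  (1-jn J2 has f-setter on 0)
#4 stroke→J2  (common-f at J2 fixed by 0)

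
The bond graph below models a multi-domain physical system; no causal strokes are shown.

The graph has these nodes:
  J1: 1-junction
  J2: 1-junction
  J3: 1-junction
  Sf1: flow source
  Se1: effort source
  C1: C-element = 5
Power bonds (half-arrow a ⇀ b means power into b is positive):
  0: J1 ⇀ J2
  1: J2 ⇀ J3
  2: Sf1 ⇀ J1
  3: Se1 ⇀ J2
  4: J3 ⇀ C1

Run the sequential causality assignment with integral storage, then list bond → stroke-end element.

b0 stroke→J1
b1 stroke→J2
b2 stroke→Sf1
b3 stroke→J2
b4 stroke→J3

β2 stroke→Sf1  (Sf1 fixes flow; stroke at Sf1)
β3 stroke→J2  (Se1 fixes effort; stroke away)
β0 stroke→J1  (J1 flow already set via bond 2)
β1 stroke→J2  (J2 flow already set via bond 0)
β4 stroke→J3  (J3: bond 1 brought flow, rest push out)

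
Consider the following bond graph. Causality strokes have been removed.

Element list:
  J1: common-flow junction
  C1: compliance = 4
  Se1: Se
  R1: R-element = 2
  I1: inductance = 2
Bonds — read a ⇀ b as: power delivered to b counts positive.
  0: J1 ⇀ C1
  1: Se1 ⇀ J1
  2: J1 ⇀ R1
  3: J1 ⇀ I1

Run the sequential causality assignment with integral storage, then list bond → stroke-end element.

b0 |J1
b1 |J1
b2 |J1
b3 |I1

bond 1 stroke→J1  (Se1 fixes effort; stroke away)
bond 0 stroke→J1  (C1 outputs effort q/C1)
bond 3 stroke→I1  (prefer integral on I1)
bond 2 stroke→J1  (1-jn J1 has f-setter on 3)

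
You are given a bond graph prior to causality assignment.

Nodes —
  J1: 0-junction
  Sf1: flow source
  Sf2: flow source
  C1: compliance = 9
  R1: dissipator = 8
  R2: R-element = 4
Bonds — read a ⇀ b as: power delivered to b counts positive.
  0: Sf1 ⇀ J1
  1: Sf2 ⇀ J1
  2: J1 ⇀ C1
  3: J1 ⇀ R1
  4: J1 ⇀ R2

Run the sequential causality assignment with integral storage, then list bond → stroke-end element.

#0 |Sf1  (Sf1: flow source, stroke at near end)
#1 |Sf2  (Sf2 (Sf) sets flow on bond)
#2 |J1  (C1 outputs effort q/C1)
#3 |R1  (0-jn J1 has e-setter on 2)
#4 |R2  (J1 effort already set via bond 2)

β0 stroke at Sf1
β1 stroke at Sf2
β2 stroke at J1
β3 stroke at R1
β4 stroke at R2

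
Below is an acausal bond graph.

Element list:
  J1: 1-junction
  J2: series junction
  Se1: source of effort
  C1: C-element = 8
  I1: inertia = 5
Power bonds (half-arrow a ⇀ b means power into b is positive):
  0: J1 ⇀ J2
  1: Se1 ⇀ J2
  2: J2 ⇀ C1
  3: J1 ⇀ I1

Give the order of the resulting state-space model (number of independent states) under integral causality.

β1 stroke at J2  (Se1 (Se) sets effort on bond)
β2 stroke at J2  (prefer integral on C1)
β0 stroke at J1  (J2 needs exactly one f-in)
β3 stroke at I1  (J1: last free bond brings flow in)

2  (C1, I1 all integral)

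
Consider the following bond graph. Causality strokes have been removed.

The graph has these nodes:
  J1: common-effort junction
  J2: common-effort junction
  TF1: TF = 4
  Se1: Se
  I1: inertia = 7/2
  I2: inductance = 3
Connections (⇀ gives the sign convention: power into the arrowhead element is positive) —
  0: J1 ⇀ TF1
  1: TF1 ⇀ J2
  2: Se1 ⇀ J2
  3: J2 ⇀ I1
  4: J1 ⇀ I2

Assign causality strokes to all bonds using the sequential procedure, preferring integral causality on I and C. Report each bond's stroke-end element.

#2 →J2  (Se1 fixes effort; stroke away)
#1 →TF1  (J2 effort already set via bond 2)
#3 →I1  (0-jn J2 has e-setter on 2)
#0 →J1  (TF1: transformer flips bond 1)
#4 →I2  (common-e at J1 fixed by 0)

#0 stroke→J1
#1 stroke→TF1
#2 stroke→J2
#3 stroke→I1
#4 stroke→I2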